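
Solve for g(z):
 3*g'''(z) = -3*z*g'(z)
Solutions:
 g(z) = C1 + Integral(C2*airyai(-z) + C3*airybi(-z), z)


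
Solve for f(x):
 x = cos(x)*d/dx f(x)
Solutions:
 f(x) = C1 + Integral(x/cos(x), x)


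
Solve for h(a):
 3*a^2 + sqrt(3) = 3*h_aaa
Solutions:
 h(a) = C1 + C2*a + C3*a^2 + a^5/60 + sqrt(3)*a^3/18


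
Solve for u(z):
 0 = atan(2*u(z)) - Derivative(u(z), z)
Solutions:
 Integral(1/atan(2*_y), (_y, u(z))) = C1 + z


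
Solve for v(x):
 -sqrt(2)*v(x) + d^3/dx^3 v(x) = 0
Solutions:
 v(x) = C3*exp(2^(1/6)*x) + (C1*sin(2^(1/6)*sqrt(3)*x/2) + C2*cos(2^(1/6)*sqrt(3)*x/2))*exp(-2^(1/6)*x/2)


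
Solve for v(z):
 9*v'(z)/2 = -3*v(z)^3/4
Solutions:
 v(z) = -sqrt(3)*sqrt(-1/(C1 - z))
 v(z) = sqrt(3)*sqrt(-1/(C1 - z))


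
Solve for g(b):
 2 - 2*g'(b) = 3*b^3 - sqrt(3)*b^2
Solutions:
 g(b) = C1 - 3*b^4/8 + sqrt(3)*b^3/6 + b


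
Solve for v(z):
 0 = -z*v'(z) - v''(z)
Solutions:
 v(z) = C1 + C2*erf(sqrt(2)*z/2)


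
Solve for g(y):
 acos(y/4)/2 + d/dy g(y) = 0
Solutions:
 g(y) = C1 - y*acos(y/4)/2 + sqrt(16 - y^2)/2


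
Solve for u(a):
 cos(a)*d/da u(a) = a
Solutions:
 u(a) = C1 + Integral(a/cos(a), a)


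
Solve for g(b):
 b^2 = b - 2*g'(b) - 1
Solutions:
 g(b) = C1 - b^3/6 + b^2/4 - b/2


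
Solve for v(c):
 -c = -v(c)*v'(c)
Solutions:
 v(c) = -sqrt(C1 + c^2)
 v(c) = sqrt(C1 + c^2)


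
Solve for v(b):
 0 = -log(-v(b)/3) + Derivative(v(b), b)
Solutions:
 -Integral(1/(log(-_y) - log(3)), (_y, v(b))) = C1 - b


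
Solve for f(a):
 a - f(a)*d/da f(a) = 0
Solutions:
 f(a) = -sqrt(C1 + a^2)
 f(a) = sqrt(C1 + a^2)


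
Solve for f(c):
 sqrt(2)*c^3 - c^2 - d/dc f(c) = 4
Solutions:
 f(c) = C1 + sqrt(2)*c^4/4 - c^3/3 - 4*c


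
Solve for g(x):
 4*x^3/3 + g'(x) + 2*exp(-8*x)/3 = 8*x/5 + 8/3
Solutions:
 g(x) = C1 - x^4/3 + 4*x^2/5 + 8*x/3 + exp(-8*x)/12


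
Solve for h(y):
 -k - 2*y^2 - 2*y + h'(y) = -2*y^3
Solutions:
 h(y) = C1 + k*y - y^4/2 + 2*y^3/3 + y^2


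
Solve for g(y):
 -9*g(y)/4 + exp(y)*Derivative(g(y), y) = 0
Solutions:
 g(y) = C1*exp(-9*exp(-y)/4)


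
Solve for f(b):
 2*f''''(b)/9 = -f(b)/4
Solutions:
 f(b) = (C1*sin(2^(3/4)*sqrt(3)*b/4) + C2*cos(2^(3/4)*sqrt(3)*b/4))*exp(-2^(3/4)*sqrt(3)*b/4) + (C3*sin(2^(3/4)*sqrt(3)*b/4) + C4*cos(2^(3/4)*sqrt(3)*b/4))*exp(2^(3/4)*sqrt(3)*b/4)


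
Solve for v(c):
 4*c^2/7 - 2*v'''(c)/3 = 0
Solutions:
 v(c) = C1 + C2*c + C3*c^2 + c^5/70


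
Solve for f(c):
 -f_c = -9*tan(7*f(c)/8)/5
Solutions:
 f(c) = -8*asin(C1*exp(63*c/40))/7 + 8*pi/7
 f(c) = 8*asin(C1*exp(63*c/40))/7


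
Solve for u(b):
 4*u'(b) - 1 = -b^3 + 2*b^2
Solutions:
 u(b) = C1 - b^4/16 + b^3/6 + b/4


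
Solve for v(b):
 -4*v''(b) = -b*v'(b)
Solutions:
 v(b) = C1 + C2*erfi(sqrt(2)*b/4)


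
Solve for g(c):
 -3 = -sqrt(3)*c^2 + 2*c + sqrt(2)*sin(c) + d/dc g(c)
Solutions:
 g(c) = C1 + sqrt(3)*c^3/3 - c^2 - 3*c + sqrt(2)*cos(c)


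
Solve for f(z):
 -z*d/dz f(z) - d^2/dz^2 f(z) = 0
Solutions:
 f(z) = C1 + C2*erf(sqrt(2)*z/2)


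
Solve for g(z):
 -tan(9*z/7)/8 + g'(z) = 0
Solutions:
 g(z) = C1 - 7*log(cos(9*z/7))/72


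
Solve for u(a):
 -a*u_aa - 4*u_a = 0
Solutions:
 u(a) = C1 + C2/a^3


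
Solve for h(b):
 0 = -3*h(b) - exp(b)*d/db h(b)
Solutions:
 h(b) = C1*exp(3*exp(-b))


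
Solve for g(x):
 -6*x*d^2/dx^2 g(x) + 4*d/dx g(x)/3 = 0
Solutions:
 g(x) = C1 + C2*x^(11/9)


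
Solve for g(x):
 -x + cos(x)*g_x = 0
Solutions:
 g(x) = C1 + Integral(x/cos(x), x)


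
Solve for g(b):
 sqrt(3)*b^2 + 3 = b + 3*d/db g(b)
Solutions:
 g(b) = C1 + sqrt(3)*b^3/9 - b^2/6 + b


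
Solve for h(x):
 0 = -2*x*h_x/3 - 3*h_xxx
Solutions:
 h(x) = C1 + Integral(C2*airyai(-6^(1/3)*x/3) + C3*airybi(-6^(1/3)*x/3), x)


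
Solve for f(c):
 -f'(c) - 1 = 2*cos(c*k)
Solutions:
 f(c) = C1 - c - 2*sin(c*k)/k


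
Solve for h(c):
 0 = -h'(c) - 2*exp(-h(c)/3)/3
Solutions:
 h(c) = 3*log(C1 - 2*c/9)


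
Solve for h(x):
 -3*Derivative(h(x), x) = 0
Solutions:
 h(x) = C1


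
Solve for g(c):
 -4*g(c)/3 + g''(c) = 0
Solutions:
 g(c) = C1*exp(-2*sqrt(3)*c/3) + C2*exp(2*sqrt(3)*c/3)


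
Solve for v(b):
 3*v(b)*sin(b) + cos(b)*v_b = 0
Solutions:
 v(b) = C1*cos(b)^3


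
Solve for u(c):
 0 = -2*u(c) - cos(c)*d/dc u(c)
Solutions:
 u(c) = C1*(sin(c) - 1)/(sin(c) + 1)


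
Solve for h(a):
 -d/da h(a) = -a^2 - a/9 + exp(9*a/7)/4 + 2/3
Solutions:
 h(a) = C1 + a^3/3 + a^2/18 - 2*a/3 - 7*exp(9*a/7)/36


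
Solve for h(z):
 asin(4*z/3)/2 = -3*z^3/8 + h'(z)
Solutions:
 h(z) = C1 + 3*z^4/32 + z*asin(4*z/3)/2 + sqrt(9 - 16*z^2)/8


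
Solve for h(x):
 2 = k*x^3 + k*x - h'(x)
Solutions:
 h(x) = C1 + k*x^4/4 + k*x^2/2 - 2*x


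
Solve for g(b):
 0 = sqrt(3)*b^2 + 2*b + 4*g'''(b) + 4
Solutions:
 g(b) = C1 + C2*b + C3*b^2 - sqrt(3)*b^5/240 - b^4/48 - b^3/6


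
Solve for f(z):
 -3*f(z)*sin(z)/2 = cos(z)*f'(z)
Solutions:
 f(z) = C1*cos(z)^(3/2)


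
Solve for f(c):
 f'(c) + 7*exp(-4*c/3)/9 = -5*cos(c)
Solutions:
 f(c) = C1 - 5*sin(c) + 7*exp(-4*c/3)/12


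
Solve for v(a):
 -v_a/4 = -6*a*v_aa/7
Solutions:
 v(a) = C1 + C2*a^(31/24)


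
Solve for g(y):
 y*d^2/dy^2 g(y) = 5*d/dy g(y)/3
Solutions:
 g(y) = C1 + C2*y^(8/3)


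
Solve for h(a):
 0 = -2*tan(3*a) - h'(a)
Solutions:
 h(a) = C1 + 2*log(cos(3*a))/3


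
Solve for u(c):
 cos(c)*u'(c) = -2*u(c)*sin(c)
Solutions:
 u(c) = C1*cos(c)^2


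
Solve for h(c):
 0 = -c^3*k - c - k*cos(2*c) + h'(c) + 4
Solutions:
 h(c) = C1 + c^4*k/4 + c^2/2 - 4*c + k*sin(2*c)/2


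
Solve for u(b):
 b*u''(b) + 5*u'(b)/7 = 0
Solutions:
 u(b) = C1 + C2*b^(2/7)


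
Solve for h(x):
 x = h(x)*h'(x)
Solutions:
 h(x) = -sqrt(C1 + x^2)
 h(x) = sqrt(C1 + x^2)


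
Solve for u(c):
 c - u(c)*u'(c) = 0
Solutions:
 u(c) = -sqrt(C1 + c^2)
 u(c) = sqrt(C1 + c^2)


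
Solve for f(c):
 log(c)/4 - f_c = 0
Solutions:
 f(c) = C1 + c*log(c)/4 - c/4


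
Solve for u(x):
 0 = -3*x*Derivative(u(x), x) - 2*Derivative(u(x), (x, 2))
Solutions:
 u(x) = C1 + C2*erf(sqrt(3)*x/2)


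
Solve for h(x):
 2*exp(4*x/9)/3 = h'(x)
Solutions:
 h(x) = C1 + 3*exp(4*x/9)/2


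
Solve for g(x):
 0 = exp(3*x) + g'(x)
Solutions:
 g(x) = C1 - exp(3*x)/3


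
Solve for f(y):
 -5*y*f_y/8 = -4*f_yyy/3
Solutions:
 f(y) = C1 + Integral(C2*airyai(30^(1/3)*y/4) + C3*airybi(30^(1/3)*y/4), y)


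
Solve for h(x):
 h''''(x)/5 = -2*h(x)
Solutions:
 h(x) = (C1*sin(2^(3/4)*5^(1/4)*x/2) + C2*cos(2^(3/4)*5^(1/4)*x/2))*exp(-2^(3/4)*5^(1/4)*x/2) + (C3*sin(2^(3/4)*5^(1/4)*x/2) + C4*cos(2^(3/4)*5^(1/4)*x/2))*exp(2^(3/4)*5^(1/4)*x/2)


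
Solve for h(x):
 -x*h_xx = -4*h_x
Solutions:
 h(x) = C1 + C2*x^5


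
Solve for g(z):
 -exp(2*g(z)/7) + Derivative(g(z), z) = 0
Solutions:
 g(z) = 7*log(-sqrt(-1/(C1 + z))) - 7*log(2) + 7*log(14)/2
 g(z) = 7*log(-1/(C1 + z))/2 - 7*log(2) + 7*log(14)/2


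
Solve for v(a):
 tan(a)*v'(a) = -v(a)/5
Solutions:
 v(a) = C1/sin(a)^(1/5)


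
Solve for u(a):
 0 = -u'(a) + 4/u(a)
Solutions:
 u(a) = -sqrt(C1 + 8*a)
 u(a) = sqrt(C1 + 8*a)


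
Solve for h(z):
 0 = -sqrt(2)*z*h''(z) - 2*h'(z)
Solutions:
 h(z) = C1 + C2*z^(1 - sqrt(2))


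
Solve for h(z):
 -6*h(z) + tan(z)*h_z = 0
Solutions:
 h(z) = C1*sin(z)^6


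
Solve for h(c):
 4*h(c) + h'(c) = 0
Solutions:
 h(c) = C1*exp(-4*c)


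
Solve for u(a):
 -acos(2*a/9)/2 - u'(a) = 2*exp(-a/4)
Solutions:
 u(a) = C1 - a*acos(2*a/9)/2 + sqrt(81 - 4*a^2)/4 + 8*exp(-a/4)


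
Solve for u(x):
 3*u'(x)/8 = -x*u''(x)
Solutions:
 u(x) = C1 + C2*x^(5/8)


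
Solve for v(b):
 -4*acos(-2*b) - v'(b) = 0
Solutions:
 v(b) = C1 - 4*b*acos(-2*b) - 2*sqrt(1 - 4*b^2)


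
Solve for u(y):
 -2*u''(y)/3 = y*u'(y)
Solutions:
 u(y) = C1 + C2*erf(sqrt(3)*y/2)


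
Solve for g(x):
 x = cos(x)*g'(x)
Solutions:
 g(x) = C1 + Integral(x/cos(x), x)


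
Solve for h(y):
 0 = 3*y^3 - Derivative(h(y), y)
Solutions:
 h(y) = C1 + 3*y^4/4


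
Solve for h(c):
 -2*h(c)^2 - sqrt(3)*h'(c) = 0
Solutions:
 h(c) = 3/(C1 + 2*sqrt(3)*c)


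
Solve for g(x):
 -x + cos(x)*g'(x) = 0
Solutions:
 g(x) = C1 + Integral(x/cos(x), x)


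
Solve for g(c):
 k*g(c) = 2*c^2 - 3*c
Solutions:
 g(c) = c*(2*c - 3)/k


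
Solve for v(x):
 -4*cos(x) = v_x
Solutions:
 v(x) = C1 - 4*sin(x)


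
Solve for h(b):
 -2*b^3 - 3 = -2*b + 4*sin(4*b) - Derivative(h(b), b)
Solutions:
 h(b) = C1 + b^4/2 - b^2 + 3*b - cos(4*b)


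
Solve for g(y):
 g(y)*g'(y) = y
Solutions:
 g(y) = -sqrt(C1 + y^2)
 g(y) = sqrt(C1 + y^2)


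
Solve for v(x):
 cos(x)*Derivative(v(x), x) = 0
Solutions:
 v(x) = C1


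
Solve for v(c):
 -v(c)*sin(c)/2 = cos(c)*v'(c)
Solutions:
 v(c) = C1*sqrt(cos(c))


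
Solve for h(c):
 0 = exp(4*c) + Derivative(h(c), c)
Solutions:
 h(c) = C1 - exp(4*c)/4


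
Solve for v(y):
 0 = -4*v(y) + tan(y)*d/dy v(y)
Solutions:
 v(y) = C1*sin(y)^4


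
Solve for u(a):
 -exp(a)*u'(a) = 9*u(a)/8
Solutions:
 u(a) = C1*exp(9*exp(-a)/8)


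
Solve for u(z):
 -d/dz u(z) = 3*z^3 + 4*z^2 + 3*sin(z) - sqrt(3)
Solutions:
 u(z) = C1 - 3*z^4/4 - 4*z^3/3 + sqrt(3)*z + 3*cos(z)


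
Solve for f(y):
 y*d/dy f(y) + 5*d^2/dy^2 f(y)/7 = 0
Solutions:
 f(y) = C1 + C2*erf(sqrt(70)*y/10)


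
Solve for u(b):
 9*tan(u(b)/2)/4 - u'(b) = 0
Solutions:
 u(b) = -2*asin(C1*exp(9*b/8)) + 2*pi
 u(b) = 2*asin(C1*exp(9*b/8))


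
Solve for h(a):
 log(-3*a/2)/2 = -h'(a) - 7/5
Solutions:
 h(a) = C1 - a*log(-a)/2 + a*(-log(3) - 9/10 + log(6)/2)


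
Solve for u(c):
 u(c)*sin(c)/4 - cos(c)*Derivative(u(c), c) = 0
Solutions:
 u(c) = C1/cos(c)^(1/4)


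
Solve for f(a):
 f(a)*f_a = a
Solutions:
 f(a) = -sqrt(C1 + a^2)
 f(a) = sqrt(C1 + a^2)


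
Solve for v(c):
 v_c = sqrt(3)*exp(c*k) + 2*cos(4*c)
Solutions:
 v(c) = C1 + sin(4*c)/2 + sqrt(3)*exp(c*k)/k


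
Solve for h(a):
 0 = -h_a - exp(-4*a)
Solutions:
 h(a) = C1 + exp(-4*a)/4


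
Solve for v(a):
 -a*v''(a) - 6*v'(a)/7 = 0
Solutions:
 v(a) = C1 + C2*a^(1/7)


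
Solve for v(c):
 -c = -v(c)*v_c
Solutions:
 v(c) = -sqrt(C1 + c^2)
 v(c) = sqrt(C1 + c^2)


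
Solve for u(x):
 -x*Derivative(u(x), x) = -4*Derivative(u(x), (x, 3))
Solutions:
 u(x) = C1 + Integral(C2*airyai(2^(1/3)*x/2) + C3*airybi(2^(1/3)*x/2), x)


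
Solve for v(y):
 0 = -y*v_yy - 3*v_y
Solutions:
 v(y) = C1 + C2/y^2


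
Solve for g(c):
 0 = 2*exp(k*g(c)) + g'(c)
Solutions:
 g(c) = Piecewise((log(1/(C1*k + 2*c*k))/k, Ne(k, 0)), (nan, True))
 g(c) = Piecewise((C1 - 2*c, Eq(k, 0)), (nan, True))


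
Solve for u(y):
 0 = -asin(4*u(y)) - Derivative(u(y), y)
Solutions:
 Integral(1/asin(4*_y), (_y, u(y))) = C1 - y


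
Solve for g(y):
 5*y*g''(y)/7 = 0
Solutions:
 g(y) = C1 + C2*y


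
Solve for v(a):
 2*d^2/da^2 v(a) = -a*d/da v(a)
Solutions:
 v(a) = C1 + C2*erf(a/2)


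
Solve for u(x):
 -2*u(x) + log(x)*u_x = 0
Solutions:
 u(x) = C1*exp(2*li(x))


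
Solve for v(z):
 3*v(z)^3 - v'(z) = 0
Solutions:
 v(z) = -sqrt(2)*sqrt(-1/(C1 + 3*z))/2
 v(z) = sqrt(2)*sqrt(-1/(C1 + 3*z))/2


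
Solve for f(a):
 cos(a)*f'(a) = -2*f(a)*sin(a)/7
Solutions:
 f(a) = C1*cos(a)^(2/7)


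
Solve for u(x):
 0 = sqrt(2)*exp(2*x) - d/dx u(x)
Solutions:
 u(x) = C1 + sqrt(2)*exp(2*x)/2


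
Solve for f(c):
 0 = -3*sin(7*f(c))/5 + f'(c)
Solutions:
 -3*c/5 + log(cos(7*f(c)) - 1)/14 - log(cos(7*f(c)) + 1)/14 = C1


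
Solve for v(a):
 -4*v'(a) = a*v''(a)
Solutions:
 v(a) = C1 + C2/a^3


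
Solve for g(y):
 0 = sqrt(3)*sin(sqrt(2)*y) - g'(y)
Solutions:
 g(y) = C1 - sqrt(6)*cos(sqrt(2)*y)/2


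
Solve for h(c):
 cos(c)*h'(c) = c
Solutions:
 h(c) = C1 + Integral(c/cos(c), c)


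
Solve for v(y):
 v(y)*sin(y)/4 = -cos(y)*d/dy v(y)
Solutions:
 v(y) = C1*cos(y)^(1/4)


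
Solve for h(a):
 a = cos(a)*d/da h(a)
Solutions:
 h(a) = C1 + Integral(a/cos(a), a)


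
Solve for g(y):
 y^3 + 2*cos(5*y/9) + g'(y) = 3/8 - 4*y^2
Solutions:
 g(y) = C1 - y^4/4 - 4*y^3/3 + 3*y/8 - 18*sin(5*y/9)/5


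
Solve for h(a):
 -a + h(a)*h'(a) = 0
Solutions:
 h(a) = -sqrt(C1 + a^2)
 h(a) = sqrt(C1 + a^2)


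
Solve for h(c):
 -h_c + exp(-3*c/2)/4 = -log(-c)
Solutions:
 h(c) = C1 + c*log(-c) - c - exp(-3*c/2)/6


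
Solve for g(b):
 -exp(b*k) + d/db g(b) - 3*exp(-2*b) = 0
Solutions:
 g(b) = C1 - 3*exp(-2*b)/2 + exp(b*k)/k


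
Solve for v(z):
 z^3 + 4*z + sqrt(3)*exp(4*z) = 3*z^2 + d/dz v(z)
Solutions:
 v(z) = C1 + z^4/4 - z^3 + 2*z^2 + sqrt(3)*exp(4*z)/4


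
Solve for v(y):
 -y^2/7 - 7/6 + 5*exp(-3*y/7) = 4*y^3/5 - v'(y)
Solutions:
 v(y) = C1 + y^4/5 + y^3/21 + 7*y/6 + 35*exp(-3*y/7)/3


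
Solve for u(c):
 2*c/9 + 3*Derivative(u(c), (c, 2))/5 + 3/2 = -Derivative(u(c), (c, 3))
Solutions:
 u(c) = C1 + C2*c + C3*exp(-3*c/5) - 5*c^3/81 - 305*c^2/324


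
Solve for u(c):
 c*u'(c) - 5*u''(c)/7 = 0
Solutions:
 u(c) = C1 + C2*erfi(sqrt(70)*c/10)


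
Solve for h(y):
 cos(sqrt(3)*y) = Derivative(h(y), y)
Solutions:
 h(y) = C1 + sqrt(3)*sin(sqrt(3)*y)/3


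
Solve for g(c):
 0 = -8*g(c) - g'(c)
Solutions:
 g(c) = C1*exp(-8*c)


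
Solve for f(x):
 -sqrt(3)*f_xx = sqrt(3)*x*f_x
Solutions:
 f(x) = C1 + C2*erf(sqrt(2)*x/2)


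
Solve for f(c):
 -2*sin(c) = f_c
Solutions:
 f(c) = C1 + 2*cos(c)


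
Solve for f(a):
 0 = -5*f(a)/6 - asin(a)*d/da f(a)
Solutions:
 f(a) = C1*exp(-5*Integral(1/asin(a), a)/6)


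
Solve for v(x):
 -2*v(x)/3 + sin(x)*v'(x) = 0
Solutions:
 v(x) = C1*(cos(x) - 1)^(1/3)/(cos(x) + 1)^(1/3)


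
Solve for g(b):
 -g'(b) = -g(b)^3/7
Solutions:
 g(b) = -sqrt(14)*sqrt(-1/(C1 + b))/2
 g(b) = sqrt(14)*sqrt(-1/(C1 + b))/2


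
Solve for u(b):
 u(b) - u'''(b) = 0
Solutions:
 u(b) = C3*exp(b) + (C1*sin(sqrt(3)*b/2) + C2*cos(sqrt(3)*b/2))*exp(-b/2)


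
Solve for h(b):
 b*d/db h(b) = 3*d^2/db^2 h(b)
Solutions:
 h(b) = C1 + C2*erfi(sqrt(6)*b/6)


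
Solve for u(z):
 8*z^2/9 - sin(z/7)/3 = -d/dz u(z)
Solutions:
 u(z) = C1 - 8*z^3/27 - 7*cos(z/7)/3


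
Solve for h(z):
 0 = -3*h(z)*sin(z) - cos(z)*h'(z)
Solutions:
 h(z) = C1*cos(z)^3


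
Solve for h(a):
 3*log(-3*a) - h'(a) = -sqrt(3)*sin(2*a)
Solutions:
 h(a) = C1 + 3*a*log(-a) - 3*a + 3*a*log(3) - sqrt(3)*cos(2*a)/2


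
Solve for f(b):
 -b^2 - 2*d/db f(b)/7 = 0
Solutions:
 f(b) = C1 - 7*b^3/6


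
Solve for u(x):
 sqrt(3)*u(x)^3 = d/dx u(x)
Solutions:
 u(x) = -sqrt(2)*sqrt(-1/(C1 + sqrt(3)*x))/2
 u(x) = sqrt(2)*sqrt(-1/(C1 + sqrt(3)*x))/2


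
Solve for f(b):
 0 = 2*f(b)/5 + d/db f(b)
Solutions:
 f(b) = C1*exp(-2*b/5)


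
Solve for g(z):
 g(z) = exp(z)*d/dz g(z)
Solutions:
 g(z) = C1*exp(-exp(-z))


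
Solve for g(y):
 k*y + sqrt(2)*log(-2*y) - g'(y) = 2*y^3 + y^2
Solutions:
 g(y) = C1 + k*y^2/2 - y^4/2 - y^3/3 + sqrt(2)*y*log(-y) + sqrt(2)*y*(-1 + log(2))


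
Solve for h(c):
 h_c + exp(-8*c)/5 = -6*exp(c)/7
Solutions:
 h(c) = C1 - 6*exp(c)/7 + exp(-8*c)/40


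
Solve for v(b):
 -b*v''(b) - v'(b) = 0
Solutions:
 v(b) = C1 + C2*log(b)


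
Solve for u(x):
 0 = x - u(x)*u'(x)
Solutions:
 u(x) = -sqrt(C1 + x^2)
 u(x) = sqrt(C1 + x^2)


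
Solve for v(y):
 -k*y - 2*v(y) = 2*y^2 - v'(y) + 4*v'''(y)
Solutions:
 v(y) = C1*exp(3^(1/3)*y*(3^(1/3)/(sqrt(321) + 18)^(1/3) + (sqrt(321) + 18)^(1/3))/12)*sin(3^(1/6)*y*(-3^(2/3)*(sqrt(321) + 18)^(1/3) + 3/(sqrt(321) + 18)^(1/3))/12) + C2*exp(3^(1/3)*y*(3^(1/3)/(sqrt(321) + 18)^(1/3) + (sqrt(321) + 18)^(1/3))/12)*cos(3^(1/6)*y*(-3^(2/3)*(sqrt(321) + 18)^(1/3) + 3/(sqrt(321) + 18)^(1/3))/12) + C3*exp(-3^(1/3)*y*(3^(1/3)/(sqrt(321) + 18)^(1/3) + (sqrt(321) + 18)^(1/3))/6) - k*y/2 - k/4 - y^2 - y - 1/2


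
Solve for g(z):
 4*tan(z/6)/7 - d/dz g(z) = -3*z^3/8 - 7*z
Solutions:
 g(z) = C1 + 3*z^4/32 + 7*z^2/2 - 24*log(cos(z/6))/7


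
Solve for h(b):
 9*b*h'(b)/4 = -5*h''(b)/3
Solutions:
 h(b) = C1 + C2*erf(3*sqrt(30)*b/20)


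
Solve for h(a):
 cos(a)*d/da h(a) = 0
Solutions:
 h(a) = C1


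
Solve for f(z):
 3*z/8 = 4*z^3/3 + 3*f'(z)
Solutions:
 f(z) = C1 - z^4/9 + z^2/16


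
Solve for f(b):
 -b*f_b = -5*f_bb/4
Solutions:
 f(b) = C1 + C2*erfi(sqrt(10)*b/5)


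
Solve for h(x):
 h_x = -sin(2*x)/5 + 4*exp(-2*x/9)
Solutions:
 h(x) = C1 + cos(2*x)/10 - 18*exp(-2*x/9)


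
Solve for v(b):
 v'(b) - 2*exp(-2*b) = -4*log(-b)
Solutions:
 v(b) = C1 - 4*b*log(-b) + 4*b - exp(-2*b)


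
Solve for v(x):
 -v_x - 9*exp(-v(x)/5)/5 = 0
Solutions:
 v(x) = 5*log(C1 - 9*x/25)


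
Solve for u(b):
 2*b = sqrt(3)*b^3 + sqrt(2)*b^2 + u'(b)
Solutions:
 u(b) = C1 - sqrt(3)*b^4/4 - sqrt(2)*b^3/3 + b^2


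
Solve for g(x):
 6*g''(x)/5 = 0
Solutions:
 g(x) = C1 + C2*x


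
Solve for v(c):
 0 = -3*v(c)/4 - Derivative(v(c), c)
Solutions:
 v(c) = C1*exp(-3*c/4)


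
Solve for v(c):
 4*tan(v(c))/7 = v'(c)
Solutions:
 v(c) = pi - asin(C1*exp(4*c/7))
 v(c) = asin(C1*exp(4*c/7))


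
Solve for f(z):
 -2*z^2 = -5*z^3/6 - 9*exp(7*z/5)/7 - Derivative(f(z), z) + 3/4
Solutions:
 f(z) = C1 - 5*z^4/24 + 2*z^3/3 + 3*z/4 - 45*exp(7*z/5)/49


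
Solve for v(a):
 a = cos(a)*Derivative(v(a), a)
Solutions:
 v(a) = C1 + Integral(a/cos(a), a)


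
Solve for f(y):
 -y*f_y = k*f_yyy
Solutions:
 f(y) = C1 + Integral(C2*airyai(y*(-1/k)^(1/3)) + C3*airybi(y*(-1/k)^(1/3)), y)


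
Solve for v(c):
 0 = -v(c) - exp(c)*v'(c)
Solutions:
 v(c) = C1*exp(exp(-c))


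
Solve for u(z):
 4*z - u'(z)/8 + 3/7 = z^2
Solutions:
 u(z) = C1 - 8*z^3/3 + 16*z^2 + 24*z/7


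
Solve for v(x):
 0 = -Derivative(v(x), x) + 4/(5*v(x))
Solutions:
 v(x) = -sqrt(C1 + 40*x)/5
 v(x) = sqrt(C1 + 40*x)/5


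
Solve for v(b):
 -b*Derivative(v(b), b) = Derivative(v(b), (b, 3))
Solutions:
 v(b) = C1 + Integral(C2*airyai(-b) + C3*airybi(-b), b)


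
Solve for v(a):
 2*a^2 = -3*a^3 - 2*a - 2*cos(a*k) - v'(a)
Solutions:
 v(a) = C1 - 3*a^4/4 - 2*a^3/3 - a^2 - 2*sin(a*k)/k


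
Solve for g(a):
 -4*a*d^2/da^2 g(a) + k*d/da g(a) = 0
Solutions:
 g(a) = C1 + a^(re(k)/4 + 1)*(C2*sin(log(a)*Abs(im(k))/4) + C3*cos(log(a)*im(k)/4))


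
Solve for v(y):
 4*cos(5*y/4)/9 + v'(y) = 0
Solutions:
 v(y) = C1 - 16*sin(5*y/4)/45


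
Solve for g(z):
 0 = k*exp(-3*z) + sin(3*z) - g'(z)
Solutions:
 g(z) = C1 - k*exp(-3*z)/3 - cos(3*z)/3


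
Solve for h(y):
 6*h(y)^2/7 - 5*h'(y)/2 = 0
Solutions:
 h(y) = -35/(C1 + 12*y)


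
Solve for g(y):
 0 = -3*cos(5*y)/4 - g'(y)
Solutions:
 g(y) = C1 - 3*sin(5*y)/20


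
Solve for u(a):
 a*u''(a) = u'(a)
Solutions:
 u(a) = C1 + C2*a^2


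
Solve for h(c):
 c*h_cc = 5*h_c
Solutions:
 h(c) = C1 + C2*c^6


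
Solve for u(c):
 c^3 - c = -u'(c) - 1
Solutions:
 u(c) = C1 - c^4/4 + c^2/2 - c


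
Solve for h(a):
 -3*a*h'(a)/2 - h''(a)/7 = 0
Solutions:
 h(a) = C1 + C2*erf(sqrt(21)*a/2)


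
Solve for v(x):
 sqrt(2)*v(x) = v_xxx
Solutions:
 v(x) = C3*exp(2^(1/6)*x) + (C1*sin(2^(1/6)*sqrt(3)*x/2) + C2*cos(2^(1/6)*sqrt(3)*x/2))*exp(-2^(1/6)*x/2)


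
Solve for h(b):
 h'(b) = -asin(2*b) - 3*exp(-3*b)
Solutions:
 h(b) = C1 - b*asin(2*b) - sqrt(1 - 4*b^2)/2 + exp(-3*b)


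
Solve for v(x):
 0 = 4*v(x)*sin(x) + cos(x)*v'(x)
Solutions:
 v(x) = C1*cos(x)^4


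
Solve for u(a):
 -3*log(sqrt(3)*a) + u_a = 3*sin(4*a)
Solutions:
 u(a) = C1 + 3*a*log(a) - 3*a + 3*a*log(3)/2 - 3*cos(4*a)/4


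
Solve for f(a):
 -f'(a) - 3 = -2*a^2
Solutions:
 f(a) = C1 + 2*a^3/3 - 3*a


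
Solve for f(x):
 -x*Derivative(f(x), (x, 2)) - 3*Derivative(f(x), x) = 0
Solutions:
 f(x) = C1 + C2/x^2


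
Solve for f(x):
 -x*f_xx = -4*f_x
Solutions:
 f(x) = C1 + C2*x^5


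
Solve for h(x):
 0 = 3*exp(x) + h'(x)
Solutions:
 h(x) = C1 - 3*exp(x)


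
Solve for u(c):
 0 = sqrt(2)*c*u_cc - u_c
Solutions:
 u(c) = C1 + C2*c^(sqrt(2)/2 + 1)


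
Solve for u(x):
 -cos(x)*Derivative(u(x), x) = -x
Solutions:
 u(x) = C1 + Integral(x/cos(x), x)


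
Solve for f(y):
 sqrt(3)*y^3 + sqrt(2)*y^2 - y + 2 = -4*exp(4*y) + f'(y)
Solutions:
 f(y) = C1 + sqrt(3)*y^4/4 + sqrt(2)*y^3/3 - y^2/2 + 2*y + exp(4*y)


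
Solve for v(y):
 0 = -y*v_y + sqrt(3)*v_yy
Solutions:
 v(y) = C1 + C2*erfi(sqrt(2)*3^(3/4)*y/6)


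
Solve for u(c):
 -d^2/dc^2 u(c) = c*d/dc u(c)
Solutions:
 u(c) = C1 + C2*erf(sqrt(2)*c/2)


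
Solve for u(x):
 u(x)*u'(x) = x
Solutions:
 u(x) = -sqrt(C1 + x^2)
 u(x) = sqrt(C1 + x^2)


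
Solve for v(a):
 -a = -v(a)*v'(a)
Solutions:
 v(a) = -sqrt(C1 + a^2)
 v(a) = sqrt(C1 + a^2)


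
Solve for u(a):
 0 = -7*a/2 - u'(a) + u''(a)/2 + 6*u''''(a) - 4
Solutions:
 u(a) = C1 + C4*exp(a/2) - 7*a^2/4 - 23*a/4 + (C2*sin(sqrt(39)*a/12) + C3*cos(sqrt(39)*a/12))*exp(-a/4)


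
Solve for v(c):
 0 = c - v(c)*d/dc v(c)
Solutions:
 v(c) = -sqrt(C1 + c^2)
 v(c) = sqrt(C1 + c^2)


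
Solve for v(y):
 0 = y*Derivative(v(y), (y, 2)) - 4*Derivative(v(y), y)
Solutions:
 v(y) = C1 + C2*y^5


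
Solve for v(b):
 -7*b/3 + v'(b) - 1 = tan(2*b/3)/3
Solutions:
 v(b) = C1 + 7*b^2/6 + b - log(cos(2*b/3))/2


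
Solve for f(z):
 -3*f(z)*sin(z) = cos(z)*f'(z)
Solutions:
 f(z) = C1*cos(z)^3


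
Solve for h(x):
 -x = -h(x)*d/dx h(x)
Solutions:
 h(x) = -sqrt(C1 + x^2)
 h(x) = sqrt(C1 + x^2)


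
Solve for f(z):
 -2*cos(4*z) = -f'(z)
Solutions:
 f(z) = C1 + sin(4*z)/2


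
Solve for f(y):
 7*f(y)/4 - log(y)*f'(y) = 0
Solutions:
 f(y) = C1*exp(7*li(y)/4)


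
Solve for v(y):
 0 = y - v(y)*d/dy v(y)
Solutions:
 v(y) = -sqrt(C1 + y^2)
 v(y) = sqrt(C1 + y^2)


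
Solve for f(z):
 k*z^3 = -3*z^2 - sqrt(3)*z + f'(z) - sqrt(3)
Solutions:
 f(z) = C1 + k*z^4/4 + z^3 + sqrt(3)*z^2/2 + sqrt(3)*z


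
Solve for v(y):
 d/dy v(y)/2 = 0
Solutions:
 v(y) = C1


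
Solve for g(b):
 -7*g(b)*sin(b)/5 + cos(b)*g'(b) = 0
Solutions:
 g(b) = C1/cos(b)^(7/5)


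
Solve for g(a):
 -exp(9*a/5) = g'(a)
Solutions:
 g(a) = C1 - 5*exp(9*a/5)/9


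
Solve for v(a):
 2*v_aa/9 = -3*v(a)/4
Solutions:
 v(a) = C1*sin(3*sqrt(6)*a/4) + C2*cos(3*sqrt(6)*a/4)


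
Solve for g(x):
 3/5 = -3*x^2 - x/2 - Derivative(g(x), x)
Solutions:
 g(x) = C1 - x^3 - x^2/4 - 3*x/5


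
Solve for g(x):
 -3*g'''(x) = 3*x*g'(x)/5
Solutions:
 g(x) = C1 + Integral(C2*airyai(-5^(2/3)*x/5) + C3*airybi(-5^(2/3)*x/5), x)


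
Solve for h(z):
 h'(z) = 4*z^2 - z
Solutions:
 h(z) = C1 + 4*z^3/3 - z^2/2


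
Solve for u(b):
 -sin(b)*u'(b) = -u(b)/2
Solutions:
 u(b) = C1*(cos(b) - 1)^(1/4)/(cos(b) + 1)^(1/4)


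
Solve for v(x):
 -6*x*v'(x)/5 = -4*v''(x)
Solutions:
 v(x) = C1 + C2*erfi(sqrt(15)*x/10)


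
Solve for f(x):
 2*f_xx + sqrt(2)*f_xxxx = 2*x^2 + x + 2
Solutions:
 f(x) = C1 + C2*x + C3*sin(2^(1/4)*x) + C4*cos(2^(1/4)*x) + x^4/12 + x^3/12 + x^2*(1 - sqrt(2))/2


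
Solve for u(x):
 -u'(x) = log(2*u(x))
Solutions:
 Integral(1/(log(_y) + log(2)), (_y, u(x))) = C1 - x


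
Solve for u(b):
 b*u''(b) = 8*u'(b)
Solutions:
 u(b) = C1 + C2*b^9


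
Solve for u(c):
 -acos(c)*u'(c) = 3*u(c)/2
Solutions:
 u(c) = C1*exp(-3*Integral(1/acos(c), c)/2)


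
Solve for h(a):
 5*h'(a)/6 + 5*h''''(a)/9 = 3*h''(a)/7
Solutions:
 h(a) = C1 + C2*exp(210^(1/3)*a*(6*210^(1/3)/(sqrt(1455265) + 1225)^(1/3) + (sqrt(1455265) + 1225)^(1/3))/140)*sin(3^(1/6)*70^(1/3)*a*(-3^(2/3)*(sqrt(1455265) + 1225)^(1/3) + 18*70^(1/3)/(sqrt(1455265) + 1225)^(1/3))/140) + C3*exp(210^(1/3)*a*(6*210^(1/3)/(sqrt(1455265) + 1225)^(1/3) + (sqrt(1455265) + 1225)^(1/3))/140)*cos(3^(1/6)*70^(1/3)*a*(-3^(2/3)*(sqrt(1455265) + 1225)^(1/3) + 18*70^(1/3)/(sqrt(1455265) + 1225)^(1/3))/140) + C4*exp(-210^(1/3)*a*(6*210^(1/3)/(sqrt(1455265) + 1225)^(1/3) + (sqrt(1455265) + 1225)^(1/3))/70)


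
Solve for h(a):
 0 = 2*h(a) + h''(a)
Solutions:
 h(a) = C1*sin(sqrt(2)*a) + C2*cos(sqrt(2)*a)


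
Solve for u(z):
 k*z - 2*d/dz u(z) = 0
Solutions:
 u(z) = C1 + k*z^2/4


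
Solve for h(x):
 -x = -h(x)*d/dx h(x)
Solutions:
 h(x) = -sqrt(C1 + x^2)
 h(x) = sqrt(C1 + x^2)


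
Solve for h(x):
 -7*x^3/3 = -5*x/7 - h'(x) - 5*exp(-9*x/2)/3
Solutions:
 h(x) = C1 + 7*x^4/12 - 5*x^2/14 + 10*exp(-9*x/2)/27


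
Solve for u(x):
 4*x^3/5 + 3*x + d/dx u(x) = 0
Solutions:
 u(x) = C1 - x^4/5 - 3*x^2/2


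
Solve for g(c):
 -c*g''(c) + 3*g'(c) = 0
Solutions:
 g(c) = C1 + C2*c^4


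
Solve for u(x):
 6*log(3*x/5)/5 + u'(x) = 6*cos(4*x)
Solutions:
 u(x) = C1 - 6*x*log(x)/5 - 6*x*log(3)/5 + 6*x/5 + 6*x*log(5)/5 + 3*sin(4*x)/2


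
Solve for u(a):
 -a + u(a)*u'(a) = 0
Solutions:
 u(a) = -sqrt(C1 + a^2)
 u(a) = sqrt(C1 + a^2)


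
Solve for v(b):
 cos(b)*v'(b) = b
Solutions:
 v(b) = C1 + Integral(b/cos(b), b)


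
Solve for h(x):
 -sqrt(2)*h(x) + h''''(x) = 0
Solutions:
 h(x) = C1*exp(-2^(1/8)*x) + C2*exp(2^(1/8)*x) + C3*sin(2^(1/8)*x) + C4*cos(2^(1/8)*x)


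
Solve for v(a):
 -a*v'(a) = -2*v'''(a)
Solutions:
 v(a) = C1 + Integral(C2*airyai(2^(2/3)*a/2) + C3*airybi(2^(2/3)*a/2), a)


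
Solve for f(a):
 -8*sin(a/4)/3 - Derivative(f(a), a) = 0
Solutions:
 f(a) = C1 + 32*cos(a/4)/3


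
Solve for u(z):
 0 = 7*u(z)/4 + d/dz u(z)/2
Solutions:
 u(z) = C1*exp(-7*z/2)


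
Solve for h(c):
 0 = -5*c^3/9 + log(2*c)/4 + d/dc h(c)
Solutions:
 h(c) = C1 + 5*c^4/36 - c*log(c)/4 - c*log(2)/4 + c/4


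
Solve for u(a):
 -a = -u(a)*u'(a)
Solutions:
 u(a) = -sqrt(C1 + a^2)
 u(a) = sqrt(C1 + a^2)


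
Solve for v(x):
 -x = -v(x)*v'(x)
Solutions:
 v(x) = -sqrt(C1 + x^2)
 v(x) = sqrt(C1 + x^2)


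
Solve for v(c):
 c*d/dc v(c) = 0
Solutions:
 v(c) = C1


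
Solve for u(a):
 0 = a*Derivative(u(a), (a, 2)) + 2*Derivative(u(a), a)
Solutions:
 u(a) = C1 + C2/a


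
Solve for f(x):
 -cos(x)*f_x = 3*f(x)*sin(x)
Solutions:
 f(x) = C1*cos(x)^3


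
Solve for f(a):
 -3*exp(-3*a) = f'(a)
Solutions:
 f(a) = C1 + exp(-3*a)


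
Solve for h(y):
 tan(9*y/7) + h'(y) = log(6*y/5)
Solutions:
 h(y) = C1 + y*log(y) - y*log(5) - y + y*log(6) + 7*log(cos(9*y/7))/9


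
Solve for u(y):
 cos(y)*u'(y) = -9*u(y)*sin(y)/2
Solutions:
 u(y) = C1*cos(y)^(9/2)


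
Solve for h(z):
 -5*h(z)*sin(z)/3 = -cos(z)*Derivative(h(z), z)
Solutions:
 h(z) = C1/cos(z)^(5/3)


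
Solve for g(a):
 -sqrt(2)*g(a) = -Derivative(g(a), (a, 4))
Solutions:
 g(a) = C1*exp(-2^(1/8)*a) + C2*exp(2^(1/8)*a) + C3*sin(2^(1/8)*a) + C4*cos(2^(1/8)*a)


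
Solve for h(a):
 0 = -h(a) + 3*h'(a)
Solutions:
 h(a) = C1*exp(a/3)


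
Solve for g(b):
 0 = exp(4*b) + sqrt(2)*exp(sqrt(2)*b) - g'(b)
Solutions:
 g(b) = C1 + exp(4*b)/4 + exp(sqrt(2)*b)


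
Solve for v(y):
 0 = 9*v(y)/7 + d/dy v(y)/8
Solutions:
 v(y) = C1*exp(-72*y/7)


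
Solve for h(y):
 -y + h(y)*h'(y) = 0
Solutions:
 h(y) = -sqrt(C1 + y^2)
 h(y) = sqrt(C1 + y^2)


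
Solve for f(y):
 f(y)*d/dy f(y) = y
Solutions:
 f(y) = -sqrt(C1 + y^2)
 f(y) = sqrt(C1 + y^2)


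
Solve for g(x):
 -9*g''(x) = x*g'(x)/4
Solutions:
 g(x) = C1 + C2*erf(sqrt(2)*x/12)


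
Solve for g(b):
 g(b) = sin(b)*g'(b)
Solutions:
 g(b) = C1*sqrt(cos(b) - 1)/sqrt(cos(b) + 1)


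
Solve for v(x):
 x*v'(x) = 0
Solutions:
 v(x) = C1


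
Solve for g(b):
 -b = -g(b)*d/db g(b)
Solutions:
 g(b) = -sqrt(C1 + b^2)
 g(b) = sqrt(C1 + b^2)


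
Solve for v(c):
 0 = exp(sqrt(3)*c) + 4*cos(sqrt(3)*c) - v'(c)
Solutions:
 v(c) = C1 + sqrt(3)*exp(sqrt(3)*c)/3 + 4*sqrt(3)*sin(sqrt(3)*c)/3


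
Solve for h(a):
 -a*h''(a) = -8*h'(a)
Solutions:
 h(a) = C1 + C2*a^9


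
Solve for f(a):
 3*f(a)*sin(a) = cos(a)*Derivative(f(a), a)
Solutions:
 f(a) = C1/cos(a)^3


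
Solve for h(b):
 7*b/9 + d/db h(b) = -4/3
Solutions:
 h(b) = C1 - 7*b^2/18 - 4*b/3


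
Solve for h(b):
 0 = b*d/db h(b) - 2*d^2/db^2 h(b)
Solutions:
 h(b) = C1 + C2*erfi(b/2)


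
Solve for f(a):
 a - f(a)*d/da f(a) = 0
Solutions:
 f(a) = -sqrt(C1 + a^2)
 f(a) = sqrt(C1 + a^2)


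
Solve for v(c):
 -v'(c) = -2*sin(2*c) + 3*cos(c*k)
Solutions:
 v(c) = C1 - cos(2*c) - 3*sin(c*k)/k


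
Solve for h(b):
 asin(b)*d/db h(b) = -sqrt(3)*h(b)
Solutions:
 h(b) = C1*exp(-sqrt(3)*Integral(1/asin(b), b))


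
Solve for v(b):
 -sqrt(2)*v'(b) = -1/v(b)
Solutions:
 v(b) = -sqrt(C1 + sqrt(2)*b)
 v(b) = sqrt(C1 + sqrt(2)*b)


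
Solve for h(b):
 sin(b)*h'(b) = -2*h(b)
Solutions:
 h(b) = C1*(cos(b) + 1)/(cos(b) - 1)


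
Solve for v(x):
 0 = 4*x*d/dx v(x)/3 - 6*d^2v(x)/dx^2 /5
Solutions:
 v(x) = C1 + C2*erfi(sqrt(5)*x/3)


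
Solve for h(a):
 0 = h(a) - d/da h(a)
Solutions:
 h(a) = C1*exp(a)


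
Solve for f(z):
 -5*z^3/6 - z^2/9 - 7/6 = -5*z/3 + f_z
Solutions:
 f(z) = C1 - 5*z^4/24 - z^3/27 + 5*z^2/6 - 7*z/6


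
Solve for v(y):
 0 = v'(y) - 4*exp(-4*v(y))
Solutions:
 v(y) = log(-I*(C1 + 16*y)^(1/4))
 v(y) = log(I*(C1 + 16*y)^(1/4))
 v(y) = log(-(C1 + 16*y)^(1/4))
 v(y) = log(C1 + 16*y)/4


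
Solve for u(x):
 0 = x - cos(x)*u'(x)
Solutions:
 u(x) = C1 + Integral(x/cos(x), x)


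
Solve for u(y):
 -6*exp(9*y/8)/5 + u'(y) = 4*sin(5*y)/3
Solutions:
 u(y) = C1 + 16*exp(9*y/8)/15 - 4*cos(5*y)/15


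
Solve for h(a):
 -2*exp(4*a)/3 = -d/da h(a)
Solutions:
 h(a) = C1 + exp(4*a)/6


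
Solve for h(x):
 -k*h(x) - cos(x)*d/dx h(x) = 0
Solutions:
 h(x) = C1*exp(k*(log(sin(x) - 1) - log(sin(x) + 1))/2)


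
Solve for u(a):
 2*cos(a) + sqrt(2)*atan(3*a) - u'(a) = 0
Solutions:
 u(a) = C1 + sqrt(2)*(a*atan(3*a) - log(9*a^2 + 1)/6) + 2*sin(a)


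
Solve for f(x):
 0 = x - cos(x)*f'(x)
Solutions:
 f(x) = C1 + Integral(x/cos(x), x)


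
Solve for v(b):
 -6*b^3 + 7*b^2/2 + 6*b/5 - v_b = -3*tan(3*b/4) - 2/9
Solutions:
 v(b) = C1 - 3*b^4/2 + 7*b^3/6 + 3*b^2/5 + 2*b/9 - 4*log(cos(3*b/4))


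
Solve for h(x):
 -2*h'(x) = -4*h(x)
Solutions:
 h(x) = C1*exp(2*x)


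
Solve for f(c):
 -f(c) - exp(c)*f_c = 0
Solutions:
 f(c) = C1*exp(exp(-c))


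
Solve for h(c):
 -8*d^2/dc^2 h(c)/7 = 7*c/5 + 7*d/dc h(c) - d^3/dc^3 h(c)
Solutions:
 h(c) = C1 + C2*exp(c*(4 - sqrt(359))/7) + C3*exp(c*(4 + sqrt(359))/7) - c^2/10 + 8*c/245


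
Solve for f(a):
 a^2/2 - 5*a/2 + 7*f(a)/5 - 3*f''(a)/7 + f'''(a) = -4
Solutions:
 f(a) = C1*exp(a*(10*10^(1/3)/(49*sqrt(2381) + 2391)^(1/3) + 20 + 10^(2/3)*(49*sqrt(2381) + 2391)^(1/3))/140)*sin(10^(1/3)*sqrt(3)*a*(-10^(1/3)*(49*sqrt(2381) + 2391)^(1/3) + 10/(49*sqrt(2381) + 2391)^(1/3))/140) + C2*exp(a*(10*10^(1/3)/(49*sqrt(2381) + 2391)^(1/3) + 20 + 10^(2/3)*(49*sqrt(2381) + 2391)^(1/3))/140)*cos(10^(1/3)*sqrt(3)*a*(-10^(1/3)*(49*sqrt(2381) + 2391)^(1/3) + 10/(49*sqrt(2381) + 2391)^(1/3))/140) + C3*exp(a*(-10^(2/3)*(49*sqrt(2381) + 2391)^(1/3) - 10*10^(1/3)/(49*sqrt(2381) + 2391)^(1/3) + 10)/70) - 5*a^2/14 + 25*a/14 - 1055/343


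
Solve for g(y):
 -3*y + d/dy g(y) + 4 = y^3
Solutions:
 g(y) = C1 + y^4/4 + 3*y^2/2 - 4*y


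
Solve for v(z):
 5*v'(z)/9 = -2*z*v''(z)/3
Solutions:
 v(z) = C1 + C2*z^(1/6)


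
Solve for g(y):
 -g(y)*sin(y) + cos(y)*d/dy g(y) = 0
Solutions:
 g(y) = C1/cos(y)


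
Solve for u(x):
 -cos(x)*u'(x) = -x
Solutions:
 u(x) = C1 + Integral(x/cos(x), x)


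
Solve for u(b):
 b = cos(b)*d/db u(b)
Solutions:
 u(b) = C1 + Integral(b/cos(b), b)


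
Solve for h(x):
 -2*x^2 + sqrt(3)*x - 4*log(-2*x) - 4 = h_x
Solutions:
 h(x) = C1 - 2*x^3/3 + sqrt(3)*x^2/2 - 4*x*log(-x) - 4*x*log(2)


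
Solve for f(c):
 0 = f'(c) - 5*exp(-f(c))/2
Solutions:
 f(c) = log(C1 + 5*c/2)


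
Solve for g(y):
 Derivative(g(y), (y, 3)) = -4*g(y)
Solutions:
 g(y) = C3*exp(-2^(2/3)*y) + (C1*sin(2^(2/3)*sqrt(3)*y/2) + C2*cos(2^(2/3)*sqrt(3)*y/2))*exp(2^(2/3)*y/2)


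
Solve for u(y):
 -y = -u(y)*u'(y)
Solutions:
 u(y) = -sqrt(C1 + y^2)
 u(y) = sqrt(C1 + y^2)


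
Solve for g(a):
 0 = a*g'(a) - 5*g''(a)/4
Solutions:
 g(a) = C1 + C2*erfi(sqrt(10)*a/5)


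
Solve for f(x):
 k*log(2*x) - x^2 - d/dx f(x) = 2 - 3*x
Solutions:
 f(x) = C1 + k*x*log(x) - k*x + k*x*log(2) - x^3/3 + 3*x^2/2 - 2*x


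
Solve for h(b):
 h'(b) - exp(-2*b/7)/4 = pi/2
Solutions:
 h(b) = C1 + pi*b/2 - 7*exp(-2*b/7)/8


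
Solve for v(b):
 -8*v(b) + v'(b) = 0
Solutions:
 v(b) = C1*exp(8*b)


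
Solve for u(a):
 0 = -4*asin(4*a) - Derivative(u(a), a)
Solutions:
 u(a) = C1 - 4*a*asin(4*a) - sqrt(1 - 16*a^2)


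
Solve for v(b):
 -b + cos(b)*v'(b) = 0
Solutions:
 v(b) = C1 + Integral(b/cos(b), b)


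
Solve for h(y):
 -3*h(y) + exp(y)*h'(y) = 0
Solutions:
 h(y) = C1*exp(-3*exp(-y))


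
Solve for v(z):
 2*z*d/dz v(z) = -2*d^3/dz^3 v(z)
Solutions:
 v(z) = C1 + Integral(C2*airyai(-z) + C3*airybi(-z), z)


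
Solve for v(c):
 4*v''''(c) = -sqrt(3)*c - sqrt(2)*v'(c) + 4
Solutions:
 v(c) = C1 + C4*exp(-sqrt(2)*c/2) - sqrt(6)*c^2/4 + 2*sqrt(2)*c + (C2*sin(sqrt(6)*c/4) + C3*cos(sqrt(6)*c/4))*exp(sqrt(2)*c/4)


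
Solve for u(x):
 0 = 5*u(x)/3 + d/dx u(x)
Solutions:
 u(x) = C1*exp(-5*x/3)


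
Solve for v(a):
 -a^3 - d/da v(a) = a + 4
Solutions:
 v(a) = C1 - a^4/4 - a^2/2 - 4*a


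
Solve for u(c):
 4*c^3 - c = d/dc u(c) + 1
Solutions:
 u(c) = C1 + c^4 - c^2/2 - c


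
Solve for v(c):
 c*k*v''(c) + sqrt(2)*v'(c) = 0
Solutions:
 v(c) = C1 + c^(((re(k) - sqrt(2))*re(k) + im(k)^2)/(re(k)^2 + im(k)^2))*(C2*sin(sqrt(2)*log(c)*Abs(im(k))/(re(k)^2 + im(k)^2)) + C3*cos(sqrt(2)*log(c)*im(k)/(re(k)^2 + im(k)^2)))


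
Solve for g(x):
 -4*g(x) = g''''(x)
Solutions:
 g(x) = (C1*sin(x) + C2*cos(x))*exp(-x) + (C3*sin(x) + C4*cos(x))*exp(x)


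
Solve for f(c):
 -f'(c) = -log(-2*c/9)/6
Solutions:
 f(c) = C1 + c*log(-c)/6 + c*(-2*log(3) - 1 + log(2))/6


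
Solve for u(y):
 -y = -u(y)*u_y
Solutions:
 u(y) = -sqrt(C1 + y^2)
 u(y) = sqrt(C1 + y^2)


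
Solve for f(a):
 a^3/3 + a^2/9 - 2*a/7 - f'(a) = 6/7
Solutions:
 f(a) = C1 + a^4/12 + a^3/27 - a^2/7 - 6*a/7


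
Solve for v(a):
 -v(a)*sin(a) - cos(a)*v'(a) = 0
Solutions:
 v(a) = C1*cos(a)


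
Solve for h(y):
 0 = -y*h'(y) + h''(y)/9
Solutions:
 h(y) = C1 + C2*erfi(3*sqrt(2)*y/2)


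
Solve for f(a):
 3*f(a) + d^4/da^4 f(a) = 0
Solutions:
 f(a) = (C1*sin(sqrt(2)*3^(1/4)*a/2) + C2*cos(sqrt(2)*3^(1/4)*a/2))*exp(-sqrt(2)*3^(1/4)*a/2) + (C3*sin(sqrt(2)*3^(1/4)*a/2) + C4*cos(sqrt(2)*3^(1/4)*a/2))*exp(sqrt(2)*3^(1/4)*a/2)


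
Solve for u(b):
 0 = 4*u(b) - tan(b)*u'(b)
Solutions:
 u(b) = C1*sin(b)^4


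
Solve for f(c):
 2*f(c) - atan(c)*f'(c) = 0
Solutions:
 f(c) = C1*exp(2*Integral(1/atan(c), c))


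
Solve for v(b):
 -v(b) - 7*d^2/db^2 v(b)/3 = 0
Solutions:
 v(b) = C1*sin(sqrt(21)*b/7) + C2*cos(sqrt(21)*b/7)


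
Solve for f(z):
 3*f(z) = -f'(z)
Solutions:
 f(z) = C1*exp(-3*z)


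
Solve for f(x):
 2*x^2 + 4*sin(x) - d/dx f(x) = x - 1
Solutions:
 f(x) = C1 + 2*x^3/3 - x^2/2 + x - 4*cos(x)


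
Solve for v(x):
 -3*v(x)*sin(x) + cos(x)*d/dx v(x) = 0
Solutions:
 v(x) = C1/cos(x)^3


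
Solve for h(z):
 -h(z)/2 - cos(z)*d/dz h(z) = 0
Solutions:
 h(z) = C1*(sin(z) - 1)^(1/4)/(sin(z) + 1)^(1/4)


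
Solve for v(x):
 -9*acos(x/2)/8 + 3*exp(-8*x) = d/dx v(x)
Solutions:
 v(x) = C1 - 9*x*acos(x/2)/8 + 9*sqrt(4 - x^2)/8 - 3*exp(-8*x)/8


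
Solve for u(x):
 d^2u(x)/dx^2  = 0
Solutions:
 u(x) = C1 + C2*x


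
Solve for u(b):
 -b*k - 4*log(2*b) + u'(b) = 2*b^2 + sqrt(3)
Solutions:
 u(b) = C1 + 2*b^3/3 + b^2*k/2 + 4*b*log(b) - 4*b + sqrt(3)*b + b*log(16)


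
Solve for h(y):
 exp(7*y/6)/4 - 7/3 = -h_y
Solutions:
 h(y) = C1 + 7*y/3 - 3*exp(7*y/6)/14


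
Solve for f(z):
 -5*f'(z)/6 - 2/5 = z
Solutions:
 f(z) = C1 - 3*z^2/5 - 12*z/25


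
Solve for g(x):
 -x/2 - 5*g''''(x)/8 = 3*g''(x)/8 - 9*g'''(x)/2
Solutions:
 g(x) = C1 + C2*x + C3*exp(x*(18 - sqrt(309))/5) + C4*exp(x*(sqrt(309) + 18)/5) - 2*x^3/9 - 8*x^2


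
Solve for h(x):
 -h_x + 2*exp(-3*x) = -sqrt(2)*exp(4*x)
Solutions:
 h(x) = C1 + sqrt(2)*exp(4*x)/4 - 2*exp(-3*x)/3


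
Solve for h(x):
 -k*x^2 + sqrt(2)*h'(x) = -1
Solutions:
 h(x) = C1 + sqrt(2)*k*x^3/6 - sqrt(2)*x/2


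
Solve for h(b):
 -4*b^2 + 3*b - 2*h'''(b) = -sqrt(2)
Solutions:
 h(b) = C1 + C2*b + C3*b^2 - b^5/30 + b^4/16 + sqrt(2)*b^3/12


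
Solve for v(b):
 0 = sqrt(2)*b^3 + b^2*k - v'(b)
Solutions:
 v(b) = C1 + sqrt(2)*b^4/4 + b^3*k/3


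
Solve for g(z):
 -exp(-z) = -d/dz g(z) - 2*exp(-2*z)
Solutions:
 g(z) = C1 - exp(-z) + exp(-2*z)


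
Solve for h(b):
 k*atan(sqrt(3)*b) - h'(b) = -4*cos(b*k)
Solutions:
 h(b) = C1 + k*(b*atan(sqrt(3)*b) - sqrt(3)*log(3*b^2 + 1)/6) + 4*Piecewise((sin(b*k)/k, Ne(k, 0)), (b, True))


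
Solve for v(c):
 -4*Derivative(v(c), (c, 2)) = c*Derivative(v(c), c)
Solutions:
 v(c) = C1 + C2*erf(sqrt(2)*c/4)


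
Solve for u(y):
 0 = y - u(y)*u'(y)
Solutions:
 u(y) = -sqrt(C1 + y^2)
 u(y) = sqrt(C1 + y^2)


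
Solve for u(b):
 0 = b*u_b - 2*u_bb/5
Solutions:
 u(b) = C1 + C2*erfi(sqrt(5)*b/2)


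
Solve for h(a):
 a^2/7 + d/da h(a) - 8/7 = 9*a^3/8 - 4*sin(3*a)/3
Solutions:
 h(a) = C1 + 9*a^4/32 - a^3/21 + 8*a/7 + 4*cos(3*a)/9


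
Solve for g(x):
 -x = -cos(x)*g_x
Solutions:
 g(x) = C1 + Integral(x/cos(x), x)


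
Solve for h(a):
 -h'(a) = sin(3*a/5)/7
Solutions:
 h(a) = C1 + 5*cos(3*a/5)/21


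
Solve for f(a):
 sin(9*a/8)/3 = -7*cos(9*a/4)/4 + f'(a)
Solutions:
 f(a) = C1 + 7*sin(9*a/4)/9 - 8*cos(9*a/8)/27


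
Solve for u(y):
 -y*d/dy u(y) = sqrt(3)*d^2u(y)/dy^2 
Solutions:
 u(y) = C1 + C2*erf(sqrt(2)*3^(3/4)*y/6)


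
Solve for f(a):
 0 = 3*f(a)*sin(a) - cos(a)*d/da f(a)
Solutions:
 f(a) = C1/cos(a)^3


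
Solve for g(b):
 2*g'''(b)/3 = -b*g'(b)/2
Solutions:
 g(b) = C1 + Integral(C2*airyai(-6^(1/3)*b/2) + C3*airybi(-6^(1/3)*b/2), b)


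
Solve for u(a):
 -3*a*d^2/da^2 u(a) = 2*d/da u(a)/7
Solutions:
 u(a) = C1 + C2*a^(19/21)


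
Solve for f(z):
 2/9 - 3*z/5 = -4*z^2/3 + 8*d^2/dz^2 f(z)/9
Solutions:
 f(z) = C1 + C2*z + z^4/8 - 9*z^3/80 + z^2/8


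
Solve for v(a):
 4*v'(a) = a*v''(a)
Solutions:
 v(a) = C1 + C2*a^5


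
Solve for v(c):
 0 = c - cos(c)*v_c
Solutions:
 v(c) = C1 + Integral(c/cos(c), c)


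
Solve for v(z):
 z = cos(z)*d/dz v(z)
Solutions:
 v(z) = C1 + Integral(z/cos(z), z)


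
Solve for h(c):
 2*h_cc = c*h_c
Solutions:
 h(c) = C1 + C2*erfi(c/2)


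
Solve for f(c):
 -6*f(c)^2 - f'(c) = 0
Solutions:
 f(c) = 1/(C1 + 6*c)


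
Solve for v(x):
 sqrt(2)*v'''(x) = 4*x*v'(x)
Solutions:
 v(x) = C1 + Integral(C2*airyai(sqrt(2)*x) + C3*airybi(sqrt(2)*x), x)


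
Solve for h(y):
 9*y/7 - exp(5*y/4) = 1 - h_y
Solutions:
 h(y) = C1 - 9*y^2/14 + y + 4*exp(5*y/4)/5


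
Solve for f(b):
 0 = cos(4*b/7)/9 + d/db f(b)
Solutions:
 f(b) = C1 - 7*sin(4*b/7)/36


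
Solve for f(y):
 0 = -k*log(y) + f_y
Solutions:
 f(y) = C1 + k*y*log(y) - k*y


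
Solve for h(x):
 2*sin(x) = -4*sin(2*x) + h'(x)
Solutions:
 h(x) = C1 + 4*sin(x)^2 - 2*cos(x)


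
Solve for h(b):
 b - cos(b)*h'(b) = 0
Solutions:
 h(b) = C1 + Integral(b/cos(b), b)
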